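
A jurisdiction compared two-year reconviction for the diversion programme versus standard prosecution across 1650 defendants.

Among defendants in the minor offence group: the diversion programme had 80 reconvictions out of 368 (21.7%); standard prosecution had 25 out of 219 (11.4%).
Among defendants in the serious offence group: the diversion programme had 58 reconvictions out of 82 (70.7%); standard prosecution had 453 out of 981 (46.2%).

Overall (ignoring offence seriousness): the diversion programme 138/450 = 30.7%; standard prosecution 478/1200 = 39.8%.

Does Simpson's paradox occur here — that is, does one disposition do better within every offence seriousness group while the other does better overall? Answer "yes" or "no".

Within each offence seriousness level (minor offence 21.7% vs 11.4%; serious offence 70.7% vs 46.2%), standard prosecution has the lower rate every time. Pooled: 30.7% vs 39.8% — the diversion programme has the lower rate overall. The two comparisons disagree.

yes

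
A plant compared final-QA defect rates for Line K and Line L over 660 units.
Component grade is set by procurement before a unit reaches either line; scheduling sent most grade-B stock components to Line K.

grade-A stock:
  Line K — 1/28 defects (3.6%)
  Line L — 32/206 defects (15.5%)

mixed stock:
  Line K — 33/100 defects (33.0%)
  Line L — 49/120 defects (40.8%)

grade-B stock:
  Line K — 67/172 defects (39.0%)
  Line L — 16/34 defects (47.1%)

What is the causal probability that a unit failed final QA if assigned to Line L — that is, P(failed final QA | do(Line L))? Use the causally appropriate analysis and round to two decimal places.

0.34

Component grade is set before the line has any effect — it is not caused by the line — and it independently drives the outcome. That makes it a confounder, so the causal comparison is within component grade levels.
Standardising Line L to the population component grade mix: 0.355·32/206 + 0.333·49/120 + 0.312·16/34 = 0.338.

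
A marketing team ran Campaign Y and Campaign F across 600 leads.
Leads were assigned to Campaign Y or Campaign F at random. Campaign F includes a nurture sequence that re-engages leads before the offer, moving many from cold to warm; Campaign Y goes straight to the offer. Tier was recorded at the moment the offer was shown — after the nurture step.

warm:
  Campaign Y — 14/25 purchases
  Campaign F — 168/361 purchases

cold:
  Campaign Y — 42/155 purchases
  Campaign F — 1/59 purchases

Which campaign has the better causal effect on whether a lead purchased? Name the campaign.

Within every engagement tier level Campaign Y has the higher rate, yet pooled Campaign F does — Simpson's reversal.
Because the campaign influences engagement tier, engagement tier is a post-treatment mediator, not a confounder. Stratifying on it would bias the estimate; the causal effect is the crude pooled difference.
Pooled: Campaign Y 31.1% vs Campaign F 40.2%; Campaign F is higher overall.

Campaign F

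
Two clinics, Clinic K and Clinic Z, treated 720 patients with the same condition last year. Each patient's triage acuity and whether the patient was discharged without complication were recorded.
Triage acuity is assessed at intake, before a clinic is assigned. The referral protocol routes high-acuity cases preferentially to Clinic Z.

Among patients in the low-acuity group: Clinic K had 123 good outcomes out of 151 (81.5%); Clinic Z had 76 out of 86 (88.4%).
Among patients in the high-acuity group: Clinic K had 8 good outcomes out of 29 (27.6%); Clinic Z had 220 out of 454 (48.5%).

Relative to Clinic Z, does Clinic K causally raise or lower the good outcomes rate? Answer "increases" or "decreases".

Nothing the clinic does changes triage acuity; the imbalance is an allocation artefact. With triage acuity also predicting the outcome, the pooled figure is confounded, and the within-stratum comparison is the causal one.
Within each level — low-acuity: 81.5% vs 88.4%; high-acuity: 27.6% vs 48.5% — Clinic Z is higher every time.

decreases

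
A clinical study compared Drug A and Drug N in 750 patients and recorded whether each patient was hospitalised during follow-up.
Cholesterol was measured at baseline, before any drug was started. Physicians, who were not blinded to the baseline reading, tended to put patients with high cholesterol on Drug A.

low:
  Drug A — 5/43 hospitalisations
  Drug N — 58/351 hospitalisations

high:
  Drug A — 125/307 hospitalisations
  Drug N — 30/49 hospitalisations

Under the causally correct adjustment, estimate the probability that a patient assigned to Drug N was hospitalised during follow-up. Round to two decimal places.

The imbalance in cholesterol arose from how patients were allocated, not from anything the drug did; and cholesterol independently affects the outcome. The pooled gap is confounded — condition on cholesterol.
Standardising Drug N to the population cholesterol mix: 0.525·58/351 + 0.475·30/49 = 0.377.

0.38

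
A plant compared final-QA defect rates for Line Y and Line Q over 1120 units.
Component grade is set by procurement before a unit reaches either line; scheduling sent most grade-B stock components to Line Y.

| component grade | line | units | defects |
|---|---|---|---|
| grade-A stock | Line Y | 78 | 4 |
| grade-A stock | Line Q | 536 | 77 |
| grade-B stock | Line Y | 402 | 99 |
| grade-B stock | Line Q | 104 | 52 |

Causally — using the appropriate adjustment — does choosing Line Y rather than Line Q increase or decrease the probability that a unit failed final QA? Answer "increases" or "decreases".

decreases

Line Y is lower inside every component grade stratum but Line Q is lower in aggregate. Whether to stratify depends on how component grade relates to the line.
Component grade differs across lines for reasons unrelated to any effect of the line itself, and it separately predicts the outcome — a classic confounder. We must compare within component grade levels.
Within each level — grade-A stock: 5.1% vs 14.4%; grade-B stock: 24.6% vs 50.0% — Line Y is lower every time.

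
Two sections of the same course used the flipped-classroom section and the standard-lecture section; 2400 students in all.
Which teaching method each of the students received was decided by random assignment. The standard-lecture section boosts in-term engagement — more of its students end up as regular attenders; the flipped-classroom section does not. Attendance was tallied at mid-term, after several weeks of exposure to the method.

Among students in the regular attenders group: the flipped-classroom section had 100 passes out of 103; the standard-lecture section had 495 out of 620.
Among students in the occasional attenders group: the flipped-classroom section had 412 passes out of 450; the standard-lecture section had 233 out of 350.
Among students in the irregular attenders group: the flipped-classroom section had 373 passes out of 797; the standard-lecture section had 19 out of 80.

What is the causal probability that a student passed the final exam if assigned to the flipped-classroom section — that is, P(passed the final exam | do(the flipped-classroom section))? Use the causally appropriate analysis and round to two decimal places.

Mid-term attendance is downstream of the teaching method. One should not condition on a consequence of treatment, so the overall rates are the right comparison.
So P(outcome | do(the flipped-classroom section)) is just the pooled rate for the flipped-classroom section: 885/1350 = 0.656.

0.66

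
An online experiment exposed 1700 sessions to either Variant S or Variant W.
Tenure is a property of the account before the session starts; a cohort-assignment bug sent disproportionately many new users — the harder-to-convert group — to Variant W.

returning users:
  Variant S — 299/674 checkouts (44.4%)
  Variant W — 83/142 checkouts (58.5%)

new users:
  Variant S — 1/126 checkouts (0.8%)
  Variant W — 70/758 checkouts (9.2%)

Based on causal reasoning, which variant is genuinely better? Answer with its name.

Variant W

Nothing the variant does changes user tenure; the imbalance is an allocation artefact. With user tenure also predicting the outcome, the pooled figure is confounded, and the within-stratum comparison is the causal one.
Within each level — returning users: 44.4% vs 58.5%; new users: 0.8% vs 9.2% — Variant W is higher every time.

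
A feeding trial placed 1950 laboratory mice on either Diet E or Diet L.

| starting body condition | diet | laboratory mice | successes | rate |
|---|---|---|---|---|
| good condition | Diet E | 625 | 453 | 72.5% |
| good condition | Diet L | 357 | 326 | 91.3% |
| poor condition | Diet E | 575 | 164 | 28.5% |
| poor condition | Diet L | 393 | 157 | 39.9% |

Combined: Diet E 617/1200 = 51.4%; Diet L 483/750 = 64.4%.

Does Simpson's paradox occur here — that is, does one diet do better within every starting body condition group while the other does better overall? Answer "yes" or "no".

Within each starting body condition level (good condition 72.5% vs 91.3%; poor condition 28.5% vs 39.9%), Diet L has the higher rate every time. Pooled: 51.4% vs 64.4% — Diet L has the higher rate overall. They agree.

no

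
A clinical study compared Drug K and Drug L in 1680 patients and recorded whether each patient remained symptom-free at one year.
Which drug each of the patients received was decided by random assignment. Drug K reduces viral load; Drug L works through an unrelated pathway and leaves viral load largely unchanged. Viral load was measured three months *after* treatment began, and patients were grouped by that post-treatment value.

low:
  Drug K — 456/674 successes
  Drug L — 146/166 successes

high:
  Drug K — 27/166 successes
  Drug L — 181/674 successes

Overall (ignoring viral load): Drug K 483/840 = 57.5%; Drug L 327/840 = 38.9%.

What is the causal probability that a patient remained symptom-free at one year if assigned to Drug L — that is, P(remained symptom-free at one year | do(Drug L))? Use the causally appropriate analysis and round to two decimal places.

Within every viral load level Drug L has the higher rate, yet pooled Drug K does — Simpson's reversal.
Viral load is downstream of the drug. One should not condition on a consequence of treatment, so the overall rates are the right comparison.
So P(outcome | do(Drug L)) is just the pooled rate for Drug L: 327/840 = 0.389.

0.39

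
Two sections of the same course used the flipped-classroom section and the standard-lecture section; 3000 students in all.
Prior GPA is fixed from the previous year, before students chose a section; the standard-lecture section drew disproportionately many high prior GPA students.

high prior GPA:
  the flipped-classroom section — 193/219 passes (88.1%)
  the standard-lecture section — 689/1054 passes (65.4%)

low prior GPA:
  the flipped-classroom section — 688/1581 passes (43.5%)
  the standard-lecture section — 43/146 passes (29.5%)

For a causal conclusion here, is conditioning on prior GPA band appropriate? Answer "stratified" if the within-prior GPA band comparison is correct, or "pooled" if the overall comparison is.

stratified

The prior GPA band-specific comparison favours the flipped-classroom section throughout, but the pooled figures favour the standard-lecture section. The question is whether to condition on prior GPA band.
Since prior GPA band is a pre-existing factor (not a product of the teaching method) and it affects the outcome on its own, it is a confounder. The stratified rates, not the pooled rate, identify the causal effect.
Within each level — high prior GPA: 88.1% vs 65.4%; low prior GPA: 43.5% vs 29.5% — the flipped-classroom section is higher every time.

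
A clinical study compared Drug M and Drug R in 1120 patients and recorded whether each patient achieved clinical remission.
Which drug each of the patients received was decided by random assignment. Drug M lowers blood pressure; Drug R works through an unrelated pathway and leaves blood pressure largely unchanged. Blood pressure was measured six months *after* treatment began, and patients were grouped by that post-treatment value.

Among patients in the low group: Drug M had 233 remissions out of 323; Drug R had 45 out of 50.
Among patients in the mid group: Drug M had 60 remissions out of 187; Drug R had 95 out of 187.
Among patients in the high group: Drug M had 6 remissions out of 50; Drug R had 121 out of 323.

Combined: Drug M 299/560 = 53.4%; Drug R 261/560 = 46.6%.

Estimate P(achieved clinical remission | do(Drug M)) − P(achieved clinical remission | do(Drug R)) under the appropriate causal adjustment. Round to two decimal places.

Within every blood pressure level Drug R has the higher rate, yet pooled Drug M does — Simpson's reversal.
Blood pressure here is a post-treatment variable shaped by the drug; conditioning on it would introduce bias rather than remove it. The overall comparison is the causal one.
The causal difference is the pooled difference: 0.534 − 0.466 = +0.068.

+0.07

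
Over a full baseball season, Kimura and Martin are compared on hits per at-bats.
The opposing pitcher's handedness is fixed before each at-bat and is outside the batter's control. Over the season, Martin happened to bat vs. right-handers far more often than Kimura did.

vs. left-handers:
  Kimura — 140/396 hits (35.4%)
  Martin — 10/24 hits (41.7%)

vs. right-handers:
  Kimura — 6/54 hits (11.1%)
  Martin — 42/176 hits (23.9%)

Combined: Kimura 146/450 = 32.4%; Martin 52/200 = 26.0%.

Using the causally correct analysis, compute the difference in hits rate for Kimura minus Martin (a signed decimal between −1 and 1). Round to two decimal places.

Since pitcher handedness is a pre-existing factor (not a product of the player) and it affects the outcome on its own, it is a confounder. The stratified rates, not the pooled rate, identify the causal effect.
Adjusting over the population distribution of pitcher handedness: 0.646·(0.354−0.417) + 0.354·(0.111−0.239) = -0.086.

-0.09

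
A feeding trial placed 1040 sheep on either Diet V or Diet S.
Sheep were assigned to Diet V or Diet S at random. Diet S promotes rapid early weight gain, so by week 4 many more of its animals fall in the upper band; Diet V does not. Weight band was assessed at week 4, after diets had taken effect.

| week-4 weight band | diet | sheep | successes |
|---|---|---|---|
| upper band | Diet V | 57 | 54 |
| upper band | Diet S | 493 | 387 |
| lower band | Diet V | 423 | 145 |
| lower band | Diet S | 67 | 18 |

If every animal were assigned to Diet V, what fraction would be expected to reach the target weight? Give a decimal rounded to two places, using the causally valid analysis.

Within every week-4 weight band level Diet V has the higher rate, yet pooled Diet S does — Simpson's reversal.
Stratifying would compare diets among sheep the diets themselves sorted into week-4 weight band groups — a form of selection on an intermediate. The unconditioned pooled rates give the total causal effect.
So P(outcome | do(Diet V)) is just the pooled rate for Diet V: 199/480 = 0.415.

0.41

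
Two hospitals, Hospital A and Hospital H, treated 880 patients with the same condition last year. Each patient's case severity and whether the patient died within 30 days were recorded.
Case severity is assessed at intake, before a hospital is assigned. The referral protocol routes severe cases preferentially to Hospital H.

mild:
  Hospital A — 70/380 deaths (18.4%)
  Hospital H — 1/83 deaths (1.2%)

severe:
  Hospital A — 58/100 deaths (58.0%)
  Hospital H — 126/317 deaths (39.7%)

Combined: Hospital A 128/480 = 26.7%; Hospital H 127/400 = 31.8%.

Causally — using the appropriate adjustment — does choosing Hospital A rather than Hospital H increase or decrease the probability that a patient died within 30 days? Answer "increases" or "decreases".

Hospital H is lower inside every case severity stratum but Hospital A is lower in aggregate. Whether to stratify depends on how case severity relates to the hospital.
Case severity is set before the hospital has any effect — it is not caused by the hospital — and it independently drives the outcome. That makes it a confounder, so the causal comparison is within case severity levels.
Within each level — mild: 18.4% vs 1.2%; severe: 58.0% vs 39.7% — Hospital H is lower every time.

increases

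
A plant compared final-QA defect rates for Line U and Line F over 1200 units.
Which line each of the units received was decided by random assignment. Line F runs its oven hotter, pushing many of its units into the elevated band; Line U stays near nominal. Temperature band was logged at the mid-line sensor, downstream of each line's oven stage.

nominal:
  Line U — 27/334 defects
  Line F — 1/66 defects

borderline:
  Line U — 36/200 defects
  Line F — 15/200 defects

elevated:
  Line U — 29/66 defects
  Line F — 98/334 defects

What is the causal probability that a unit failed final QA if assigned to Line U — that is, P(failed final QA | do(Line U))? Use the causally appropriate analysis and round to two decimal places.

0.15

In-process temperature band is recorded after the line and is itself shifted by it — it sits on the causal path from line to outcome. Conditioning on a mediator would strip out part of the effect we want; the pooled comparison gives the total causal effect.
So P(outcome | do(Line U)) is just the pooled rate for Line U: 92/600 = 0.153.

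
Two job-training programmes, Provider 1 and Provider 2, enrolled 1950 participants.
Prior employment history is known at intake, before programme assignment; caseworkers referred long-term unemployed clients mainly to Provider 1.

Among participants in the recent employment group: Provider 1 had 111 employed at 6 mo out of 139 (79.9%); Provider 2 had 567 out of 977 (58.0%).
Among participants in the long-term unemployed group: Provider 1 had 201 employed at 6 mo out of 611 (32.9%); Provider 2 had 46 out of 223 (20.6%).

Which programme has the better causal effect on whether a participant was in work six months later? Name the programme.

Provider 1

Prior employment history is set before the programme has any effect — it is not caused by the programme — and it independently drives the outcome. That makes it a confounder, so the causal comparison is within prior employment history levels.
Within each level — recent employment: 79.9% vs 58.0%; long-term unemployed: 32.9% vs 20.6% — Provider 1 is higher every time.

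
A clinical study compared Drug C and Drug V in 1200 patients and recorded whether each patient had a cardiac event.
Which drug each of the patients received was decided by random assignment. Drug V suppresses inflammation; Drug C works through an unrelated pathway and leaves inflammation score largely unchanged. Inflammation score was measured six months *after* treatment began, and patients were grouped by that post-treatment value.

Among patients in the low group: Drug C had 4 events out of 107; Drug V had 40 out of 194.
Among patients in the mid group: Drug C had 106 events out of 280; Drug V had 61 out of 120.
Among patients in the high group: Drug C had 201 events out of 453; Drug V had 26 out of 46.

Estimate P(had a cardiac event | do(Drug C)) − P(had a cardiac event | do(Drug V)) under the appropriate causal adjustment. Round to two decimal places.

Inflammation score is recorded after the drug and is itself shifted by it — it sits on the causal path from drug to outcome. Conditioning on a mediator would strip out part of the effect we want; the pooled comparison gives the total causal effect.
The causal difference is the pooled difference: 0.370 − 0.353 = +0.017.

+0.02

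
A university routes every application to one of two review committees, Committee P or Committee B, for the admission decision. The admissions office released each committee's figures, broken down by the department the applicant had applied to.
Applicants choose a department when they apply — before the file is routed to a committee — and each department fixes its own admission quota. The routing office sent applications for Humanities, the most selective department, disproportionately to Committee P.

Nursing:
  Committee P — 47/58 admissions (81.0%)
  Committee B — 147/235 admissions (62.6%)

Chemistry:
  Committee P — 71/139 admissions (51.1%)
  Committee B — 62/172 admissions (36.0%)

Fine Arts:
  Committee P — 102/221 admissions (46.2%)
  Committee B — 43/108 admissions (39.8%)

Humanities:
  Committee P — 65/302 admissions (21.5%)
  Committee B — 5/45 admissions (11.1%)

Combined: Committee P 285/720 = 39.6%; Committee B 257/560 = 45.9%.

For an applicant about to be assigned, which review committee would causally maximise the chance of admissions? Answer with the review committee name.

Department is set before the review committee has any effect — it is not caused by the review committee — and it independently drives the outcome. That makes it a confounder, so the causal comparison is within department levels.
Within each level — Nursing: 81.0% vs 62.6%; Chemistry: 51.1% vs 36.0%; Fine Arts: 46.2% vs 39.8%; Humanities: 21.5% vs 11.1% — Committee P is higher every time.

Committee P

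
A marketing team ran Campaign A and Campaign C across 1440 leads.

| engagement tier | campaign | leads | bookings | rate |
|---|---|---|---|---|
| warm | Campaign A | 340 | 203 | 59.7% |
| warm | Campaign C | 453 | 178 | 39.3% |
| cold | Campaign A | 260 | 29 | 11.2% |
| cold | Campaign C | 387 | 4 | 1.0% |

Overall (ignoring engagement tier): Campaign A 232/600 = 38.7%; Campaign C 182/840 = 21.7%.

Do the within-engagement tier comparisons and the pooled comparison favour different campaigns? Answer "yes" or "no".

Within each engagement tier level (warm 59.7% vs 39.3%; cold 11.2% vs 1.0%), Campaign A has the higher rate every time. Pooled: 38.7% vs 21.7% — Campaign A has the higher rate overall. They agree.

no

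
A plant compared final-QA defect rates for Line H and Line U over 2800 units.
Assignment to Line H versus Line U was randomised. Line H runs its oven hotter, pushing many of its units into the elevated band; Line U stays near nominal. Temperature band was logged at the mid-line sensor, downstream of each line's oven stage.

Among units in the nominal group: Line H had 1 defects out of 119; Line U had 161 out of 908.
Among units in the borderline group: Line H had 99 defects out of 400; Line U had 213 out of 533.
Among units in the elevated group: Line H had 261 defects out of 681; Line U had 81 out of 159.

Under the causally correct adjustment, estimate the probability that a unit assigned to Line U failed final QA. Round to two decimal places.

0.28

The stratified and pooled comparisons disagree (Line H wins within each in-process temperature band; Line U wins overall), so the answer turns on the causal role of in-process temperature band.
Because the line influences in-process temperature band, in-process temperature band is a post-treatment mediator, not a confounder. Stratifying on it would bias the estimate; the causal effect is the crude pooled difference.
So P(outcome | do(Line U)) is just the pooled rate for Line U: 455/1600 = 0.284.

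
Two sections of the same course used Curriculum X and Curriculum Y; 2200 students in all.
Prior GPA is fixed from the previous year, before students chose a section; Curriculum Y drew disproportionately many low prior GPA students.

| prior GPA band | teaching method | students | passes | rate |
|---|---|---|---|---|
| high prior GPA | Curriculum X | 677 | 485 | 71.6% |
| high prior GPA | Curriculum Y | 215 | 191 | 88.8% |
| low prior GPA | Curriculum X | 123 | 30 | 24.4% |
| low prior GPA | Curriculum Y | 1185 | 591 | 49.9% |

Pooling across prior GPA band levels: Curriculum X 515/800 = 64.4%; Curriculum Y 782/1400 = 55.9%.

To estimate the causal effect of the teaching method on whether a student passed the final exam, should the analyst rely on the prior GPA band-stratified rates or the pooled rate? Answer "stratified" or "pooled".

The prior GPA band-specific comparison favours Curriculum Y throughout, but the pooled figures favour Curriculum X. The question is whether to condition on prior GPA band.
Prior GPA band differs across teaching methods for reasons unrelated to any effect of the teaching method itself, and it separately predicts the outcome — a classic confounder. We must compare within prior GPA band levels.
Within each level — high prior GPA: 71.6% vs 88.8%; low prior GPA: 24.4% vs 49.9% — Curriculum Y is higher every time.

stratified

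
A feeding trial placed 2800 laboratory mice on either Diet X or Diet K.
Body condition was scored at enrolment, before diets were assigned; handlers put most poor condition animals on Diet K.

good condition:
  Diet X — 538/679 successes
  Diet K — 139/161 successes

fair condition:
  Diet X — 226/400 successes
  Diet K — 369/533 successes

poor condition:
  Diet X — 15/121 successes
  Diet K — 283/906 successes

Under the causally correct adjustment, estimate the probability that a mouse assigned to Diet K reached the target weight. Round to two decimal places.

Starting body condition is set before the diet has any effect — it is not caused by the diet — and it independently drives the outcome. That makes it a confounder, so the causal comparison is within starting body condition levels.
Standardising Diet K to the population starting body condition mix: 0.300·139/161 + 0.333·369/533 + 0.367·283/906 = 0.604.

0.60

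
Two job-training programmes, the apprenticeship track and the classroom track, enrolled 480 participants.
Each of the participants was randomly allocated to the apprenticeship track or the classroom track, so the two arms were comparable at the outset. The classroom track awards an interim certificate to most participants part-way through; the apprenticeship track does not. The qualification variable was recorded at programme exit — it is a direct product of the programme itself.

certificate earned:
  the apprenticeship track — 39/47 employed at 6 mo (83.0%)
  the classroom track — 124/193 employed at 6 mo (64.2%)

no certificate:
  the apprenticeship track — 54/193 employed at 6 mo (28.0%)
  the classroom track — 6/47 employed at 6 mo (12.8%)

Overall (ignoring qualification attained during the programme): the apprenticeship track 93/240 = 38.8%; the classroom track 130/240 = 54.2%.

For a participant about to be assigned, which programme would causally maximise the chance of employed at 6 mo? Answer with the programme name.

the apprenticeship track is higher inside every qualification attained during the programme stratum but the classroom track is higher in aggregate. Whether to stratify depends on how qualification attained during the programme relates to the programme.
Qualification attained during the programme is downstream of the programme. One should not condition on a consequence of treatment, so the overall rates are the right comparison.
Pooled: the apprenticeship track 38.8% vs the classroom track 54.2%; the classroom track is higher overall.

the classroom track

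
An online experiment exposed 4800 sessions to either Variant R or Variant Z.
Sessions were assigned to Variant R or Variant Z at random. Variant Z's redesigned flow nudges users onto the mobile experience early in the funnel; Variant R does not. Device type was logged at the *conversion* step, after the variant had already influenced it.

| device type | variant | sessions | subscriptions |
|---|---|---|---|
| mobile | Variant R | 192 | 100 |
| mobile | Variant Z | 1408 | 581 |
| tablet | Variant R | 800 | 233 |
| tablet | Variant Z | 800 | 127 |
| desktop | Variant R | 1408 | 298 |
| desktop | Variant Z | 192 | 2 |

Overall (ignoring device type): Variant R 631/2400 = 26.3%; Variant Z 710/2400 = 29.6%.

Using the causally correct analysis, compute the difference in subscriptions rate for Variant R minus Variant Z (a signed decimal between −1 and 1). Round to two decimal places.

Device type here is a post-treatment variable shaped by the variant; conditioning on it would introduce bias rather than remove it. The overall comparison is the causal one.
The causal difference is the pooled difference: 0.263 − 0.296 = -0.033.

-0.03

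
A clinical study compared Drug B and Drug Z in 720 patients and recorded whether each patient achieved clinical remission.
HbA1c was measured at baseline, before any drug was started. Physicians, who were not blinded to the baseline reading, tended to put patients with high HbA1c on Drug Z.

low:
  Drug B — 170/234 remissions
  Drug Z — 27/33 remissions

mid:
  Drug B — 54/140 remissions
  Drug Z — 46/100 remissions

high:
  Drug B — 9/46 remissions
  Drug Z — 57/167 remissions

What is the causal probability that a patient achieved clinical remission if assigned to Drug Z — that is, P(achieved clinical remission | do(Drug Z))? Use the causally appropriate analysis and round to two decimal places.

0.56

The HbA1c-specific comparison favours Drug Z throughout, but the pooled figures favour Drug B. The question is whether to condition on HbA1c.
Nothing the drug does changes HbA1c; the imbalance is an allocation artefact. With HbA1c also predicting the outcome, the pooled figure is confounded, and the within-stratum comparison is the causal one.
Standardising Drug Z to the population HbA1c mix: 0.371·27/33 + 0.333·46/100 + 0.296·57/167 = 0.558.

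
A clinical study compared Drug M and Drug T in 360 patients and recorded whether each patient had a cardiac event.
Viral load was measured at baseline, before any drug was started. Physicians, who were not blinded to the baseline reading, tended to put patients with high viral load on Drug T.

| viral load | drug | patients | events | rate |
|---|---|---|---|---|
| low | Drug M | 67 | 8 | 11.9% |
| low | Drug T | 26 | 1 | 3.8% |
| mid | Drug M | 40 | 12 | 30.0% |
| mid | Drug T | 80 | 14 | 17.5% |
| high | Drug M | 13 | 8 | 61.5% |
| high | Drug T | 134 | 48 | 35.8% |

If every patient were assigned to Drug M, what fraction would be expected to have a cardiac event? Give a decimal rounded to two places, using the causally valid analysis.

0.38

The stratified and pooled comparisons disagree (Drug T wins within each viral load; Drug M wins overall), so the answer turns on the causal role of viral load.
Viral load is set before the drug has any effect — it is not caused by the drug — and it independently drives the outcome. That makes it a confounder, so the causal comparison is within viral load levels.
Standardising Drug M to the population viral load mix: 0.258·8/67 + 0.333·12/40 + 0.408·8/13 = 0.382.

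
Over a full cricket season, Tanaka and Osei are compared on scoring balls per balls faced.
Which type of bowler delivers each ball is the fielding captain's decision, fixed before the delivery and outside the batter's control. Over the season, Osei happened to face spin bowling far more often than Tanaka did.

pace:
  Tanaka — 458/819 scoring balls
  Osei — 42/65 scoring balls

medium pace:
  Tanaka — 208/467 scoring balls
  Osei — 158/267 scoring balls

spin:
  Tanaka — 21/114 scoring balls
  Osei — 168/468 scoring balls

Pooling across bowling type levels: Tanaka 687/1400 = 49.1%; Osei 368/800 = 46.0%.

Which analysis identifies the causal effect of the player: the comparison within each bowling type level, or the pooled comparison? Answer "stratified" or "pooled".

stratified

The bowling type-specific comparison favours Osei throughout, but the pooled figures favour Tanaka. The question is whether to condition on bowling type.
Nothing the player does changes bowling type; the imbalance is an allocation artefact. With bowling type also predicting the outcome, the pooled figure is confounded, and the within-stratum comparison is the causal one.
Within each level — pace: 55.9% vs 64.6%; medium pace: 44.5% vs 59.2%; spin: 18.4% vs 35.9% — Osei is higher every time.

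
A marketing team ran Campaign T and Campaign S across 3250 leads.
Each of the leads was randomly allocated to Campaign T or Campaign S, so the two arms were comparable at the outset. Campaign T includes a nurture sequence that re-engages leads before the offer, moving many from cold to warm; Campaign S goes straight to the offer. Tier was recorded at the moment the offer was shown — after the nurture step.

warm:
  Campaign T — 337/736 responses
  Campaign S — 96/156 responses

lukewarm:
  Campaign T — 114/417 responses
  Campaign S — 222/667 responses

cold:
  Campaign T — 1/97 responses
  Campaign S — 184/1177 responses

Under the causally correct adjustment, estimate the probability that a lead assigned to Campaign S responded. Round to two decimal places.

0.25

Engagement tier is recorded after the campaign and is itself shifted by it — it sits on the causal path from campaign to outcome. Conditioning on a mediator would strip out part of the effect we want; the pooled comparison gives the total causal effect.
So P(outcome | do(Campaign S)) is just the pooled rate for Campaign S: 502/2000 = 0.251.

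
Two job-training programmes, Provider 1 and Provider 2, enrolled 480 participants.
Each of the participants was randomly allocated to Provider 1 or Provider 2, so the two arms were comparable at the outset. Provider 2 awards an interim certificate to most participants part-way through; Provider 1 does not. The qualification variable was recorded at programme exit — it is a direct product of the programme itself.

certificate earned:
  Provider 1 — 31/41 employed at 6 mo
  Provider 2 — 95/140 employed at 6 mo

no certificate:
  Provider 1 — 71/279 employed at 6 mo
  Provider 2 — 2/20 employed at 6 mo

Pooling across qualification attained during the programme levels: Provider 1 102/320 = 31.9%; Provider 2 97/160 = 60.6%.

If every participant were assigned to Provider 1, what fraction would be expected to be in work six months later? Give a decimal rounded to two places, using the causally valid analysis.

Qualification attained during the programme is downstream of the programme. One should not condition on a consequence of treatment, so the overall rates are the right comparison.
So P(outcome | do(Provider 1)) is just the pooled rate for Provider 1: 102/320 = 0.319.

0.32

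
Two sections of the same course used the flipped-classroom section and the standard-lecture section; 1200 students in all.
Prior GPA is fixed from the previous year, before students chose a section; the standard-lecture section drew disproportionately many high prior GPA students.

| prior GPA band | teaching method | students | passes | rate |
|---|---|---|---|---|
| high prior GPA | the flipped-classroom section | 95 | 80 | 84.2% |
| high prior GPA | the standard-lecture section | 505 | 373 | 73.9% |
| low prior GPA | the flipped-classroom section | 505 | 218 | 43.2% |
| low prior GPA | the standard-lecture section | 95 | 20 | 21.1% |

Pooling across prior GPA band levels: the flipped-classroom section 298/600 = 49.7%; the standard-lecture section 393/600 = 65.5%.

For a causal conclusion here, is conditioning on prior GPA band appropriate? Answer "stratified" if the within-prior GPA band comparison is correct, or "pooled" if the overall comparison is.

The stratified and pooled comparisons disagree (the flipped-classroom section wins within each prior GPA band; the standard-lecture section wins overall), so the answer turns on the causal role of prior GPA band.
Prior GPA band is set before the teaching method has any effect — it is not caused by the teaching method — and it independently drives the outcome. That makes it a confounder, so the causal comparison is within prior GPA band levels.
Within each level — high prior GPA: 84.2% vs 73.9%; low prior GPA: 43.2% vs 21.1% — the flipped-classroom section is higher every time.

stratified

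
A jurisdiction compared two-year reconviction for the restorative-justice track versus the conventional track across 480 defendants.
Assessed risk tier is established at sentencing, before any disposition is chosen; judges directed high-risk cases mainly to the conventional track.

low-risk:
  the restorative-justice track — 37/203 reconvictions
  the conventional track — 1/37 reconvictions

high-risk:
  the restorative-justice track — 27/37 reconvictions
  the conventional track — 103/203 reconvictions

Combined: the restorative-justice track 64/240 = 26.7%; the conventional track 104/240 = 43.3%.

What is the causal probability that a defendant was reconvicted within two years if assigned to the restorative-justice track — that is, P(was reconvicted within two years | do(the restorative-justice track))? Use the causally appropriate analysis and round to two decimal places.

The assessed risk tier-specific comparison favours the conventional track throughout, but the pooled figures favour the restorative-justice track. The question is whether to condition on assessed risk tier.
Assessed risk tier differs across dispositions for reasons unrelated to any effect of the disposition itself, and it separately predicts the outcome — a classic confounder. We must compare within assessed risk tier levels.
Standardising the restorative-justice track to the population assessed risk tier mix: 0.500·37/203 + 0.500·27/37 = 0.456.

0.46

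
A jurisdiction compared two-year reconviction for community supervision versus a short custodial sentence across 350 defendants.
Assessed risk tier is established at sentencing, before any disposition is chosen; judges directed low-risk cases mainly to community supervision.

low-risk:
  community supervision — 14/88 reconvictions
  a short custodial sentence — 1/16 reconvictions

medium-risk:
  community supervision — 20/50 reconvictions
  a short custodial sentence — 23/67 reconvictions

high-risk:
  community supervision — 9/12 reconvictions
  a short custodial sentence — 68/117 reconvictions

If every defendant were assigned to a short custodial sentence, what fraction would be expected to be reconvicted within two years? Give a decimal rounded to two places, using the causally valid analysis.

Here assessed risk tier is a common cause — it drives both which disposition a case falls under and the outcome. The crude comparison mixes populations; the stratum-specific rates are the causally relevant ones.
Standardising a short custodial sentence to the population assessed risk tier mix: 0.297·1/16 + 0.334·23/67 + 0.369·68/117 = 0.348.

0.35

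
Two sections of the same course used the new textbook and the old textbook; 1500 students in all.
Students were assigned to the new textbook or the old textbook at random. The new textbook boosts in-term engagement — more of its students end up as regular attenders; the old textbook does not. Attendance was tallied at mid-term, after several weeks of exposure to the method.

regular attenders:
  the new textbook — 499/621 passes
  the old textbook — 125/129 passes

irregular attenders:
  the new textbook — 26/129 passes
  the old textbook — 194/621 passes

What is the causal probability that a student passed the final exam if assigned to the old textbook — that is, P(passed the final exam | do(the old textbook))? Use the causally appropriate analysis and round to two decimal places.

The stratified and pooled comparisons disagree (the old textbook wins within each mid-term attendance; the new textbook wins overall), so the answer turns on the causal role of mid-term attendance.
Mid-term attendance is downstream of the teaching method. One should not condition on a consequence of treatment, so the overall rates are the right comparison.
So P(outcome | do(the old textbook)) is just the pooled rate for the old textbook: 319/750 = 0.425.

0.43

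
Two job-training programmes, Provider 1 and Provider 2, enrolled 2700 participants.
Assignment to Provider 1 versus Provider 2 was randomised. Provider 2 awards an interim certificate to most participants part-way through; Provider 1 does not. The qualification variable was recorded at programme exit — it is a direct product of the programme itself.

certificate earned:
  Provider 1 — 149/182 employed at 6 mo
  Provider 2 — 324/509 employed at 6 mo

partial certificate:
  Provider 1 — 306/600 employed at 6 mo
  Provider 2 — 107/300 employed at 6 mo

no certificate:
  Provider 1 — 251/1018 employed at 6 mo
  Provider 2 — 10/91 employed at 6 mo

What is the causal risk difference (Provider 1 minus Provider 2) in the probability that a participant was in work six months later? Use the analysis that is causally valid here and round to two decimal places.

-0.10

Qualification attained during the programme here is a post-treatment variable shaped by the programme; conditioning on it would introduce bias rather than remove it. The overall comparison is the causal one.
The causal difference is the pooled difference: 0.392 − 0.490 = -0.098.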